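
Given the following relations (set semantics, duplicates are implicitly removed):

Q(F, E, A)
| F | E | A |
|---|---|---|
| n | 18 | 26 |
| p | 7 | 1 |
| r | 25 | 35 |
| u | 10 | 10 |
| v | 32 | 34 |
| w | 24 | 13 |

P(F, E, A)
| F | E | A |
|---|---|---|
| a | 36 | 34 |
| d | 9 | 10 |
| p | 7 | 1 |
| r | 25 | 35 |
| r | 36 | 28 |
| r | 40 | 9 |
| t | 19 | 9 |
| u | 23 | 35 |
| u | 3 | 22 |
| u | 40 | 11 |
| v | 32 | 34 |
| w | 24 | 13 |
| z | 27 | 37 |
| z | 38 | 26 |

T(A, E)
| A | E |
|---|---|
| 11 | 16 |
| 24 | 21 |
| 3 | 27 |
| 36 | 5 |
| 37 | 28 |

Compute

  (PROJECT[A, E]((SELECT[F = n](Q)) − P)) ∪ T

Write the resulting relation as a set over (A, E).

{(11, 16), (24, 21), (26, 18), (3, 27), (36, 5), (37, 28)}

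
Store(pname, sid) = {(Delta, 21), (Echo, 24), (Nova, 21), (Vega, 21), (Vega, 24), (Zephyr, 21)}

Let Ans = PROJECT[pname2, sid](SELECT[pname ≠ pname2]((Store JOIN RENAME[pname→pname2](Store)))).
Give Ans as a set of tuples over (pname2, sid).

{(Delta, 21), (Echo, 24), (Nova, 21), (Vega, 21), (Vega, 24), (Zephyr, 21)}

ρ[pname→pname2]: schema becomes (pname2, sid); tuples unchanged.
Natural join on sid: {(Delta, 21, Delta), (Delta, 21, Nova), (Delta, 21, Vega), (Delta, 21, Zephyr), (Echo, 24, Echo), (Echo, 24, Vega), (Nova, 21, Delta), (Nova, 21, Nova), (Nova, 21, Vega), (Nova, 21, Zephyr), (Vega, 21, Delta), (Vega, 21, Nova), (Vega, 21, Vega), (Vega, 21, Zephyr), (Vega, 24, Echo), (Vega, 24, Vega), (Zephyr, 21, Delta), (Zephyr, 21, Nova), (Zephyr, 21, Vega), (Zephyr, 21, Zephyr)}
Apply σ_{pname ≠ pname2}; surviving tuples: {(Delta, 21, Nova), (Delta, 21, Vega), (Delta, 21, Zephyr), (Echo, 24, Vega), (Nova, 21, Delta), (Nova, 21, Vega), (Nova, 21, Zephyr), (Vega, 21, Delta), (Vega, 21, Nova), (Vega, 21, Zephyr), (Vega, 24, Echo), (Zephyr, 21, Delta), (Zephyr, 21, Nova), (Zephyr, 21, Vega)}
π_{pname2, sid} gives {(Delta, 21), (Echo, 24), (Nova, 21), (Vega, 21), (Vega, 24), (Zephyr, 21)} (8 duplicate(s) eliminated).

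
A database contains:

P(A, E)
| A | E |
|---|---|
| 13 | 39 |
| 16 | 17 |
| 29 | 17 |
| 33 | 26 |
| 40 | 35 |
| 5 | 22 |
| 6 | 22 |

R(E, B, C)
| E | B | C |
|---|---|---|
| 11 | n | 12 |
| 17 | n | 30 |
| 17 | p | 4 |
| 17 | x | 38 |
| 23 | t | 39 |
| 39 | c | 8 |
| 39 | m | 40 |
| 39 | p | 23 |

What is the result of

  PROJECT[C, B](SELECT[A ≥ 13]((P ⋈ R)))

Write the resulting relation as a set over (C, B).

{(23, p), (30, n), (38, x), (4, p), (40, m), (8, c)}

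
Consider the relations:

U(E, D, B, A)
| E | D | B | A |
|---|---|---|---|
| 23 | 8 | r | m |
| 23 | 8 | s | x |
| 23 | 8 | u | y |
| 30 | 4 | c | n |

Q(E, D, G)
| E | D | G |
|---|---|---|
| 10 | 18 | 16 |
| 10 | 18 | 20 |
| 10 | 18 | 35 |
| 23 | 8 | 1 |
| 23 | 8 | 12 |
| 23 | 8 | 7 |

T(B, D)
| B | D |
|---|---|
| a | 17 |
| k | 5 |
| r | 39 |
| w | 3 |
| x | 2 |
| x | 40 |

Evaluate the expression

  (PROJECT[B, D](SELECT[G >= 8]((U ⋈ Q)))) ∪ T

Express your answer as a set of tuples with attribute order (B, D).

{(a, 17), (k, 5), (r, 39), (r, 8), (s, 8), (u, 8), (w, 3), (x, 2), (x, 40)}

U ⋈ Q (natural join on E, D): {(23, 8, r, m, 1), (23, 8, r, m, 12), (23, 8, r, m, 7), (23, 8, s, x, 1), (23, 8, s, x, 12), (23, 8, s, x, 7), (23, 8, u, y, 1), (23, 8, u, y, 12), (23, 8, u, y, 7)}
Selection G >= 8: {(23, 8, r, m, 12), (23, 8, s, x, 12), (23, 8, u, y, 12)}
Keep only column(s) B, D: {(r, 8), (s, 8), (u, 8)}
Union: {(r, 8), (s, 8), (u, 8)} with {(a, 17), (k, 5), (r, 39), (w, 3), (x, 2), (x, 40)} → {(a, 17), (k, 5), (r, 39), (r, 8), (s, 8), (u, 8), (w, 3), (x, 2), (x, 40)}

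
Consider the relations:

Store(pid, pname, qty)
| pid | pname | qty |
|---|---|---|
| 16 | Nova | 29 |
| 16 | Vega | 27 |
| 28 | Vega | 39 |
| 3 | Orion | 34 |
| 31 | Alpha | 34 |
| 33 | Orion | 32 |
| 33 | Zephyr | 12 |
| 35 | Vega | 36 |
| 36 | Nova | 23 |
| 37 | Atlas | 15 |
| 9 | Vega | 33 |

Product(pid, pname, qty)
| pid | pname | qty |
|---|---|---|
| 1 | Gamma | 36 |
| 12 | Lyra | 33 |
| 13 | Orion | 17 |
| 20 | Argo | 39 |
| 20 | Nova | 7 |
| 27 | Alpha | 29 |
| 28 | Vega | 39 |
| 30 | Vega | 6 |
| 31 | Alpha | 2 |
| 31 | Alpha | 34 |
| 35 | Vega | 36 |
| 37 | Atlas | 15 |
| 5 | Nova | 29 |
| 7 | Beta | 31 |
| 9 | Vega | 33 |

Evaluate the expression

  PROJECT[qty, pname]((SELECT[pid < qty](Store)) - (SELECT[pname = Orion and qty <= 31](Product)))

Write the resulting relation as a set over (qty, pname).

Filtering on pid < qty leaves {(16, Nova, 29), (16, Vega, 27), (28, Vega, 39), (3, Orion, 34), (31, Alpha, 34), (35, Vega, 36), (9, Vega, 33)}.
Filtering on pname = Orion and qty <= 31 leaves {(13, Orion, 17)}.
Difference: {(16, Nova, 29), (16, Vega, 27), (28, Vega, 39), (3, Orion, 34), (31, Alpha, 34), (35, Vega, 36), (9, Vega, 33)} with {(13, Orion, 17)} → {(16, Nova, 29), (16, Vega, 27), (28, Vega, 39), (3, Orion, 34), (31, Alpha, 34), (35, Vega, 36), (9, Vega, 33)}
Keep only column(s) qty, pname: {(27, Vega), (29, Nova), (33, Vega), (34, Alpha), (34, Orion), (36, Vega), (39, Vega)}

{(27, Vega), (29, Nova), (33, Vega), (34, Alpha), (34, Orion), (36, Vega), (39, Vega)}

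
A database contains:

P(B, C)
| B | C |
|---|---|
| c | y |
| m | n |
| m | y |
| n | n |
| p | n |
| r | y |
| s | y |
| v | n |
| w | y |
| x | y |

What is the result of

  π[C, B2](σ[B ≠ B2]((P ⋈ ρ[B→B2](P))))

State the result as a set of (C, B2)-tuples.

{(n, m), (n, n), (n, p), (n, v), (y, c), (y, m), (y, r), (y, s), (y, w), (y, x)}

ρ[B→B2]: schema becomes (B2, C); tuples unchanged.
Natural join on C: {(c, y, c), (c, y, m), (c, y, r), (c, y, s), (c, y, w), (c, y, x), (m, n, m), (m, n, n), (m, n, p), (m, n, v), (m, y, c), (m, y, m), (m, y, r), (m, y, s), (m, y, w), (m, y, x), (n, n, m), (n, n, n), (n, n, p), (n, n, v), (p, n, m), (p, n, n), (p, n, p), (p, n, v), (r, y, c), (r, y, m), (r, y, r), (r, y, s), (r, y, w), (r, y, x), (s, y, c), (s, y, m), (s, y, r), (s, y, s), (s, y, w), (s, y, x), (v, n, m), (v, n, n), (v, n, p), (v, n, v), (w, y, c), (w, y, m), (w, y, r), (w, y, s), (w, y, w), (w, y, x), (x, y, c), (x, y, m), (x, y, r), (x, y, s), (x, y, w), (x, y, x)}
σ[B ≠ B2]: keep tuples satisfying B ≠ B2 → {(c, y, m), (c, y, r), (c, y, s), (c, y, w), (c, y, x), (m, n, n), (m, n, p), (m, n, v), (m, y, c), (m, y, r), (m, y, s), (m, y, w), (m, y, x), (n, n, m), (n, n, p), (n, n, v), (p, n, m), (p, n, n), (p, n, v), (r, y, c), (r, y, m), (r, y, s), (r, y, w), (r, y, x), (s, y, c), (s, y, m), (s, y, r), (s, y, w), (s, y, x), (v, n, m), (v, n, n), (v, n, p), (w, y, c), (w, y, m), (w, y, r), (w, y, s), (w, y, x), (x, y, c), (x, y, m), (x, y, r), (x, y, s), (x, y, w)}
Keep only column(s) C, B2 (32 duplicate(s) eliminated): {(n, m), (n, n), (n, p), (n, v), (y, c), (y, m), (y, r), (y, s), (y, w), (y, x)}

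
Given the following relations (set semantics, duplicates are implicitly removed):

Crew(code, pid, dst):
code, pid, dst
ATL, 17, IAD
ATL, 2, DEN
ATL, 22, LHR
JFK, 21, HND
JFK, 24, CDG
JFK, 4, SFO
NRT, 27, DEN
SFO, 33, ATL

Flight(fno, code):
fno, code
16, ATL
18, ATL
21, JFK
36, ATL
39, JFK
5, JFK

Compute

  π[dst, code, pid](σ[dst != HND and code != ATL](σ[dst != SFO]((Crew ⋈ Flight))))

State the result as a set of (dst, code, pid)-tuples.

{(CDG, JFK, 24)}

Joining Crew and Flight on code yields {(ATL, 17, IAD, 16), (ATL, 17, IAD, 18), (ATL, 17, IAD, 36), (ATL, 2, DEN, 16), (ATL, 2, DEN, 18), (ATL, 2, DEN, 36), (ATL, 22, LHR, 16), (ATL, 22, LHR, 18), (ATL, 22, LHR, 36), (JFK, 21, HND, 21), (JFK, 21, HND, 39), (JFK, 21, HND, 5), (JFK, 24, CDG, 21), (JFK, 24, CDG, 39), (JFK, 24, CDG, 5), (JFK, 4, SFO, 21), (JFK, 4, SFO, 39), (JFK, 4, SFO, 5)}.
σ[dst != SFO]: keep tuples satisfying dst != SFO → {(ATL, 17, IAD, 16), (ATL, 17, IAD, 18), (ATL, 17, IAD, 36), (ATL, 2, DEN, 16), (ATL, 2, DEN, 18), (ATL, 2, DEN, 36), (ATL, 22, LHR, 16), (ATL, 22, LHR, 18), (ATL, 22, LHR, 36), (JFK, 21, HND, 21), (JFK, 21, HND, 39), (JFK, 21, HND, 5), (JFK, 24, CDG, 21), (JFK, 24, CDG, 39), (JFK, 24, CDG, 5)}
σ[dst != HND and code != ATL]: keep tuples satisfying dst != HND and code != ATL → {(JFK, 24, CDG, 21), (JFK, 24, CDG, 39), (JFK, 24, CDG, 5)}
π[dst, code, pid]: project onto (dst, code, pid) (2 duplicate(s) eliminated) → {(CDG, JFK, 24)}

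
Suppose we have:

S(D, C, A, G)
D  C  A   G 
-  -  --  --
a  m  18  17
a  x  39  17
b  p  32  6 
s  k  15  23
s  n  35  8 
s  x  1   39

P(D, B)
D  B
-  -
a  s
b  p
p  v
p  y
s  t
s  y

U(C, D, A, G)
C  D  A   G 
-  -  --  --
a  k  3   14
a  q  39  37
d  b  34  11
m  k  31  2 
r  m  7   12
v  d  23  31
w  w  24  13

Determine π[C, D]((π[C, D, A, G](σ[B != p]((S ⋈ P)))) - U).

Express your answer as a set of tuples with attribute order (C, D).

Natural join on D: {(a, m, 18, 17, s), (a, x, 39, 17, s), (b, p, 32, 6, p), (s, k, 15, 23, t), (s, k, 15, 23, y), (s, n, 35, 8, t), (s, n, 35, 8, y), (s, x, 1, 39, t), (s, x, 1, 39, y)}
σ[B != p]: keep tuples satisfying B != p → {(a, m, 18, 17, s), (a, x, 39, 17, s), (s, k, 15, 23, t), (s, k, 15, 23, y), (s, n, 35, 8, t), (s, n, 35, 8, y), (s, x, 1, 39, t), (s, x, 1, 39, y)}
π_{C, D, A, G} gives {(k, s, 15, 23), (m, a, 18, 17), (n, s, 35, 8), (x, a, 39, 17), (x, s, 1, 39)} (3 duplicate(s) eliminated).
Difference: {(k, s, 15, 23), (m, a, 18, 17), (n, s, 35, 8), (x, a, 39, 17), (x, s, 1, 39)} with {(a, k, 3, 14), (a, q, 39, 37), (d, b, 34, 11), (m, k, 31, 2), (r, m, 7, 12), (v, d, 23, 31), (w, w, 24, 13)} → {(k, s, 15, 23), (m, a, 18, 17), (n, s, 35, 8), (x, a, 39, 17), (x, s, 1, 39)}
π_{C, D} gives {(k, s), (m, a), (n, s), (x, a), (x, s)}.

{(k, s), (m, a), (n, s), (x, a), (x, s)}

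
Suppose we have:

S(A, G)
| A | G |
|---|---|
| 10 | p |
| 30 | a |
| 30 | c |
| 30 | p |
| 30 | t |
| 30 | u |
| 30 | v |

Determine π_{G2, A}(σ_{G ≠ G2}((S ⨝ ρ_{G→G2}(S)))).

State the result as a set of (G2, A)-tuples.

ρ[G→G2]: schema becomes (A, G2); tuples unchanged.
Natural join on A: {(10, p, p), (30, a, a), (30, a, c), (30, a, p), (30, a, t), (30, a, u), (30, a, v), (30, c, a), (30, c, c), (30, c, p), (30, c, t), (30, c, u), (30, c, v), (30, p, a), (30, p, c), (30, p, p), (30, p, t), (30, p, u), (30, p, v), (30, t, a), (30, t, c), (30, t, p), (30, t, t), (30, t, u), (30, t, v), (30, u, a), (30, u, c), (30, u, p), (30, u, t), (30, u, u), (30, u, v), (30, v, a), (30, v, c), (30, v, p), (30, v, t), (30, v, u), (30, v, v)}
Filtering on G ≠ G2 leaves {(30, a, c), (30, a, p), (30, a, t), (30, a, u), (30, a, v), (30, c, a), (30, c, p), (30, c, t), (30, c, u), (30, c, v), (30, p, a), (30, p, c), (30, p, t), (30, p, u), (30, p, v), (30, t, a), (30, t, c), (30, t, p), (30, t, u), (30, t, v), (30, u, a), (30, u, c), (30, u, p), (30, u, t), (30, u, v), (30, v, a), (30, v, c), (30, v, p), (30, v, t), (30, v, u)}.
π[G2, A]: project onto (G2, A) (24 duplicate(s) eliminated) → {(a, 30), (c, 30), (p, 30), (t, 30), (u, 30), (v, 30)}

{(a, 30), (c, 30), (p, 30), (t, 30), (u, 30), (v, 30)}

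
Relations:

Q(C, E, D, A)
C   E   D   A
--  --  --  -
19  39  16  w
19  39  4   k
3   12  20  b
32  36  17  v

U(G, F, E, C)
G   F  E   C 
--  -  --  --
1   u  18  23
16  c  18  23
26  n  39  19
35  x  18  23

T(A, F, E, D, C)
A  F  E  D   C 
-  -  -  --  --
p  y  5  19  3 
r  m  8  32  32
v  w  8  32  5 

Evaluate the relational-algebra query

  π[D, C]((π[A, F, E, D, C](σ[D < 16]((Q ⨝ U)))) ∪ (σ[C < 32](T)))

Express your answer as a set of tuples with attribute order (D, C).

{(19, 3), (32, 5), (4, 19)}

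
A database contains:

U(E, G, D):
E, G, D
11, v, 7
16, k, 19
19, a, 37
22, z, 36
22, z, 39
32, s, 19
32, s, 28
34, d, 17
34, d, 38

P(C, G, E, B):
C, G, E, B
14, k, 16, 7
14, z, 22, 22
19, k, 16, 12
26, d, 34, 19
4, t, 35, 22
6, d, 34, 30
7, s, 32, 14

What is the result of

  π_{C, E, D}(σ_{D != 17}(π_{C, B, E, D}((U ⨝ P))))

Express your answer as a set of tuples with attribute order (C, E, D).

{(14, 16, 19), (14, 22, 36), (14, 22, 39), (19, 16, 19), (26, 34, 38), (6, 34, 38), (7, 32, 19), (7, 32, 28)}

Natural join on E, G: {(16, k, 19, 14, 7), (16, k, 19, 19, 12), (22, z, 36, 14, 22), (22, z, 39, 14, 22), (32, s, 19, 7, 14), (32, s, 28, 7, 14), (34, d, 17, 26, 19), (34, d, 17, 6, 30), (34, d, 38, 26, 19), (34, d, 38, 6, 30)}
Keep only column(s) C, B, E, D: {(14, 22, 22, 36), (14, 22, 22, 39), (14, 7, 16, 19), (19, 12, 16, 19), (26, 19, 34, 17), (26, 19, 34, 38), (6, 30, 34, 17), (6, 30, 34, 38), (7, 14, 32, 19), (7, 14, 32, 28)}
Filtering on D != 17 leaves {(14, 22, 22, 36), (14, 22, 22, 39), (14, 7, 16, 19), (19, 12, 16, 19), (26, 19, 34, 38), (6, 30, 34, 38), (7, 14, 32, 19), (7, 14, 32, 28)}.
Keep only column(s) C, E, D: {(14, 16, 19), (14, 22, 36), (14, 22, 39), (19, 16, 19), (26, 34, 38), (6, 34, 38), (7, 32, 19), (7, 32, 28)}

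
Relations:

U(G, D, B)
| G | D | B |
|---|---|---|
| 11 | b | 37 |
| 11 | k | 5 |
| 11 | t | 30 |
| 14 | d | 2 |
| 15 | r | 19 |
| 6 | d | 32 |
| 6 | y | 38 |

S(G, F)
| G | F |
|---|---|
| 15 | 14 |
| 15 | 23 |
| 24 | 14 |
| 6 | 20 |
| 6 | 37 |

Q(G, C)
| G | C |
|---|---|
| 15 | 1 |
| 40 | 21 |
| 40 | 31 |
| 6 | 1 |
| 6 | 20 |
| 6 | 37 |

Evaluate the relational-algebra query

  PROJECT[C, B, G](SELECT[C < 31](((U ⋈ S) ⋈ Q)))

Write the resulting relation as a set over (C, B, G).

Joining U and S on G yields {(15, r, 19, 14), (15, r, 19, 23), (6, d, 32, 20), (6, d, 32, 37), (6, y, 38, 20), (6, y, 38, 37)}.
Joining (U ⋈ S) and Q on G yields {(15, r, 19, 14, 1), (15, r, 19, 23, 1), (6, d, 32, 20, 1), (6, d, 32, 20, 20), (6, d, 32, 20, 37), (6, d, 32, 37, 1), (6, d, 32, 37, 20), (6, d, 32, 37, 37), (6, y, 38, 20, 1), (6, y, 38, 20, 20), (6, y, 38, 20, 37), (6, y, 38, 37, 1), (6, y, 38, 37, 20), (6, y, 38, 37, 37)}.
Filtering on C < 31 leaves {(15, r, 19, 14, 1), (15, r, 19, 23, 1), (6, d, 32, 20, 1), (6, d, 32, 20, 20), (6, d, 32, 37, 1), (6, d, 32, 37, 20), (6, y, 38, 20, 1), (6, y, 38, 20, 20), (6, y, 38, 37, 1), (6, y, 38, 37, 20)}.
π[C, B, G]: project onto (C, B, G) (5 duplicate(s) eliminated) → {(1, 19, 15), (1, 32, 6), (1, 38, 6), (20, 32, 6), (20, 38, 6)}

{(1, 19, 15), (1, 32, 6), (1, 38, 6), (20, 32, 6), (20, 38, 6)}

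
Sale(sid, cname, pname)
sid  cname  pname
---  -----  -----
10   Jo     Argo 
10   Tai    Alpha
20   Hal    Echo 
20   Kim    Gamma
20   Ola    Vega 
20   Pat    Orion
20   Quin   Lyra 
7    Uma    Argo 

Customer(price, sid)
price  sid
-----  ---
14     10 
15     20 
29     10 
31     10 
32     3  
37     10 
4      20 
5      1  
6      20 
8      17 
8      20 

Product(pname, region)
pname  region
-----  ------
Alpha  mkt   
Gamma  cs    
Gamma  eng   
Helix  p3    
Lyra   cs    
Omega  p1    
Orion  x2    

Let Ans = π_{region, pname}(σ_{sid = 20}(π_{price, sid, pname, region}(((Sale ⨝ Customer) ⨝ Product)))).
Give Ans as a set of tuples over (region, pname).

{(cs, Gamma), (cs, Lyra), (eng, Gamma), (x2, Orion)}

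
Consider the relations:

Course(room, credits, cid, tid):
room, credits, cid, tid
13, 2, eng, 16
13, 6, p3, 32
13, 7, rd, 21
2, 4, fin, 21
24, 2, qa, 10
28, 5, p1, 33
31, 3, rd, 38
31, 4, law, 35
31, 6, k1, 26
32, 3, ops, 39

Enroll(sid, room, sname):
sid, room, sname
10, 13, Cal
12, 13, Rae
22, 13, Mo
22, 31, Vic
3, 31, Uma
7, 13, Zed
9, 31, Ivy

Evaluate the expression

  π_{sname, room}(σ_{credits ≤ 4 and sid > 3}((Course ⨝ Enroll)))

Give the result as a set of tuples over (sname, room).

{(Cal, 13), (Ivy, 31), (Mo, 13), (Rae, 13), (Vic, 31), (Zed, 13)}

Joining Course and Enroll on room yields {(13, 2, eng, 16, 10, Cal), (13, 2, eng, 16, 12, Rae), (13, 2, eng, 16, 22, Mo), (13, 2, eng, 16, 7, Zed), (13, 6, p3, 32, 10, Cal), (13, 6, p3, 32, 12, Rae), (13, 6, p3, 32, 22, Mo), (13, 6, p3, 32, 7, Zed), (13, 7, rd, 21, 10, Cal), (13, 7, rd, 21, 12, Rae), (13, 7, rd, 21, 22, Mo), (13, 7, rd, 21, 7, Zed), (31, 3, rd, 38, 22, Vic), (31, 3, rd, 38, 3, Uma), (31, 3, rd, 38, 9, Ivy), (31, 4, law, 35, 22, Vic), (31, 4, law, 35, 3, Uma), (31, 4, law, 35, 9, Ivy), (31, 6, k1, 26, 22, Vic), (31, 6, k1, 26, 3, Uma), (31, 6, k1, 26, 9, Ivy)}.
Selection credits ≤ 4 and sid > 3: {(13, 2, eng, 16, 10, Cal), (13, 2, eng, 16, 12, Rae), (13, 2, eng, 16, 22, Mo), (13, 2, eng, 16, 7, Zed), (31, 3, rd, 38, 22, Vic), (31, 3, rd, 38, 9, Ivy), (31, 4, law, 35, 22, Vic), (31, 4, law, 35, 9, Ivy)}
π[sname, room]: project onto (sname, room) (2 duplicate(s) eliminated) → {(Cal, 13), (Ivy, 31), (Mo, 13), (Rae, 13), (Vic, 31), (Zed, 13)}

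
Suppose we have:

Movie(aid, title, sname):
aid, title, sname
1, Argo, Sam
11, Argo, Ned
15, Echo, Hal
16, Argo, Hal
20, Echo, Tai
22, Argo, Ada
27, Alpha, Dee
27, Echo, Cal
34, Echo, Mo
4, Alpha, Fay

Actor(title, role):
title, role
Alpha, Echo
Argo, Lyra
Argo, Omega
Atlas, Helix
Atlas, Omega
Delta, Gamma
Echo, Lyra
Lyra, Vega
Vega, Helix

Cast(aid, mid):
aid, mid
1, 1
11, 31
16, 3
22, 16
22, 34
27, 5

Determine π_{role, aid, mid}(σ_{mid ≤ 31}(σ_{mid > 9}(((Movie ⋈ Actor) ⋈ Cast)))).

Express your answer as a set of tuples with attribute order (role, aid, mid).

Joining Movie and Actor on title yields {(1, Argo, Sam, Lyra), (1, Argo, Sam, Omega), (11, Argo, Ned, Lyra), (11, Argo, Ned, Omega), (15, Echo, Hal, Lyra), (16, Argo, Hal, Lyra), (16, Argo, Hal, Omega), (20, Echo, Tai, Lyra), (22, Argo, Ada, Lyra), (22, Argo, Ada, Omega), (27, Alpha, Dee, Echo), (27, Echo, Cal, Lyra), (34, Echo, Mo, Lyra), (4, Alpha, Fay, Echo)}.
Joining (Movie ⋈ Actor) and Cast on aid yields {(1, Argo, Sam, Lyra, 1), (1, Argo, Sam, Omega, 1), (11, Argo, Ned, Lyra, 31), (11, Argo, Ned, Omega, 31), (16, Argo, Hal, Lyra, 3), (16, Argo, Hal, Omega, 3), (22, Argo, Ada, Lyra, 16), (22, Argo, Ada, Lyra, 34), (22, Argo, Ada, Omega, 16), (22, Argo, Ada, Omega, 34), (27, Alpha, Dee, Echo, 5), (27, Echo, Cal, Lyra, 5)}.
Selection mid > 9: {(11, Argo, Ned, Lyra, 31), (11, Argo, Ned, Omega, 31), (22, Argo, Ada, Lyra, 16), (22, Argo, Ada, Lyra, 34), (22, Argo, Ada, Omega, 16), (22, Argo, Ada, Omega, 34)}
Selection mid ≤ 31: {(11, Argo, Ned, Lyra, 31), (11, Argo, Ned, Omega, 31), (22, Argo, Ada, Lyra, 16), (22, Argo, Ada, Omega, 16)}
π[role, aid, mid]: project onto (role, aid, mid) → {(Lyra, 11, 31), (Lyra, 22, 16), (Omega, 11, 31), (Omega, 22, 16)}

{(Lyra, 11, 31), (Lyra, 22, 16), (Omega, 11, 31), (Omega, 22, 16)}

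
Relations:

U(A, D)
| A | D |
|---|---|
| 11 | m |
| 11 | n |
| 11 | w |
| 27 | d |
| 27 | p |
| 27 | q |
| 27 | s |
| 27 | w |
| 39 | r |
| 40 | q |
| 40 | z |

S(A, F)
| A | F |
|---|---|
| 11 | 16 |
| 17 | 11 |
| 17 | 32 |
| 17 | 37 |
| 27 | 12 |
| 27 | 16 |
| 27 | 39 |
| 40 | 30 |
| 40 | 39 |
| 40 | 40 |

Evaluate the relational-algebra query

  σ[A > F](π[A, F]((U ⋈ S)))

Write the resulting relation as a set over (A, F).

{(27, 12), (27, 16), (40, 30), (40, 39)}

Joining U and S on A yields {(11, m, 16), (11, n, 16), (11, w, 16), (27, d, 12), (27, d, 16), (27, d, 39), (27, p, 12), (27, p, 16), (27, p, 39), (27, q, 12), (27, q, 16), (27, q, 39), (27, s, 12), (27, s, 16), (27, s, 39), (27, w, 12), (27, w, 16), (27, w, 39), (40, q, 30), (40, q, 39), (40, q, 40), (40, z, 30), (40, z, 39), (40, z, 40)}.
π_{A, F} gives {(11, 16), (27, 12), (27, 16), (27, 39), (40, 30), (40, 39), (40, 40)} (17 duplicate(s) eliminated).
σ[A > F]: keep tuples satisfying A > F → {(27, 12), (27, 16), (40, 30), (40, 39)}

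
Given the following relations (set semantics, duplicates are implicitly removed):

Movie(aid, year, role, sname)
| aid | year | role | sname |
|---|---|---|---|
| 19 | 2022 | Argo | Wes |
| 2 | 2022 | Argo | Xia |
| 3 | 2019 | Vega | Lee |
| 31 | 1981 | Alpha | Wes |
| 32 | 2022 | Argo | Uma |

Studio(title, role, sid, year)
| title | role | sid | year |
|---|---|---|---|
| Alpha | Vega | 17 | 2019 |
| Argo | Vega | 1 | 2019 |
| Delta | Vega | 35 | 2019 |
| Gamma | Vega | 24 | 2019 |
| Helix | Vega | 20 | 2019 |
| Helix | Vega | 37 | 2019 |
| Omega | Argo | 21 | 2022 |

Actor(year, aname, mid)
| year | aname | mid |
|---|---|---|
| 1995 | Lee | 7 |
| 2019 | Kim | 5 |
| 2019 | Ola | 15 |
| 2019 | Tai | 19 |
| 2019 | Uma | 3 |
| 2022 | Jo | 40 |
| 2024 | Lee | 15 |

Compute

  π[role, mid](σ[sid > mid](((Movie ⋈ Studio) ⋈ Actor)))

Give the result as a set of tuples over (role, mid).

{(Vega, 15), (Vega, 19), (Vega, 3), (Vega, 5)}

Joining Movie and Studio on year, role yields {(19, 2022, Argo, Wes, Omega, 21), (2, 2022, Argo, Xia, Omega, 21), (3, 2019, Vega, Lee, Alpha, 17), (3, 2019, Vega, Lee, Argo, 1), (3, 2019, Vega, Lee, Delta, 35), (3, 2019, Vega, Lee, Gamma, 24), (3, 2019, Vega, Lee, Helix, 20), (3, 2019, Vega, Lee, Helix, 37), (32, 2022, Argo, Uma, Omega, 21)}.
Joining (Movie ⋈ Studio) and Actor on year yields {(19, 2022, Argo, Wes, Omega, 21, Jo, 40), (2, 2022, Argo, Xia, Omega, 21, Jo, 40), (3, 2019, Vega, Lee, Alpha, 17, Kim, 5), (3, 2019, Vega, Lee, Alpha, 17, Ola, 15), (3, 2019, Vega, Lee, Alpha, 17, Tai, 19), (3, 2019, Vega, Lee, Alpha, 17, Uma, 3), (3, 2019, Vega, Lee, Argo, 1, Kim, 5), (3, 2019, Vega, Lee, Argo, 1, Ola, 15), (3, 2019, Vega, Lee, Argo, 1, Tai, 19), (3, 2019, Vega, Lee, Argo, 1, Uma, 3), (3, 2019, Vega, Lee, Delta, 35, Kim, 5), (3, 2019, Vega, Lee, Delta, 35, Ola, 15), (3, 2019, Vega, Lee, Delta, 35, Tai, 19), (3, 2019, Vega, Lee, Delta, 35, Uma, 3), (3, 2019, Vega, Lee, Gamma, 24, Kim, 5), (3, 2019, Vega, Lee, Gamma, 24, Ola, 15), (3, 2019, Vega, Lee, Gamma, 24, Tai, 19), (3, 2019, Vega, Lee, Gamma, 24, Uma, 3), (3, 2019, Vega, Lee, Helix, 20, Kim, 5), (3, 2019, Vega, Lee, Helix, 20, Ola, 15), (3, 2019, Vega, Lee, Helix, 20, Tai, 19), (3, 2019, Vega, Lee, Helix, 20, Uma, 3), (3, 2019, Vega, Lee, Helix, 37, Kim, 5), (3, 2019, Vega, Lee, Helix, 37, Ola, 15), (3, 2019, Vega, Lee, Helix, 37, Tai, 19), (3, 2019, Vega, Lee, Helix, 37, Uma, 3), (32, 2022, Argo, Uma, Omega, 21, Jo, 40)}.
Apply σ_{sid > mid}; surviving tuples: {(3, 2019, Vega, Lee, Alpha, 17, Kim, 5), (3, 2019, Vega, Lee, Alpha, 17, Ola, 15), (3, 2019, Vega, Lee, Alpha, 17, Uma, 3), (3, 2019, Vega, Lee, Delta, 35, Kim, 5), (3, 2019, Vega, Lee, Delta, 35, Ola, 15), (3, 2019, Vega, Lee, Delta, 35, Tai, 19), (3, 2019, Vega, Lee, Delta, 35, Uma, 3), (3, 2019, Vega, Lee, Gamma, 24, Kim, 5), (3, 2019, Vega, Lee, Gamma, 24, Ola, 15), (3, 2019, Vega, Lee, Gamma, 24, Tai, 19), (3, 2019, Vega, Lee, Gamma, 24, Uma, 3), (3, 2019, Vega, Lee, Helix, 20, Kim, 5), (3, 2019, Vega, Lee, Helix, 20, Ola, 15), (3, 2019, Vega, Lee, Helix, 20, Tai, 19), (3, 2019, Vega, Lee, Helix, 20, Uma, 3), (3, 2019, Vega, Lee, Helix, 37, Kim, 5), (3, 2019, Vega, Lee, Helix, 37, Ola, 15), (3, 2019, Vega, Lee, Helix, 37, Tai, 19), (3, 2019, Vega, Lee, Helix, 37, Uma, 3)}
π[role, mid]: project onto (role, mid) (15 duplicate(s) eliminated) → {(Vega, 15), (Vega, 19), (Vega, 3), (Vega, 5)}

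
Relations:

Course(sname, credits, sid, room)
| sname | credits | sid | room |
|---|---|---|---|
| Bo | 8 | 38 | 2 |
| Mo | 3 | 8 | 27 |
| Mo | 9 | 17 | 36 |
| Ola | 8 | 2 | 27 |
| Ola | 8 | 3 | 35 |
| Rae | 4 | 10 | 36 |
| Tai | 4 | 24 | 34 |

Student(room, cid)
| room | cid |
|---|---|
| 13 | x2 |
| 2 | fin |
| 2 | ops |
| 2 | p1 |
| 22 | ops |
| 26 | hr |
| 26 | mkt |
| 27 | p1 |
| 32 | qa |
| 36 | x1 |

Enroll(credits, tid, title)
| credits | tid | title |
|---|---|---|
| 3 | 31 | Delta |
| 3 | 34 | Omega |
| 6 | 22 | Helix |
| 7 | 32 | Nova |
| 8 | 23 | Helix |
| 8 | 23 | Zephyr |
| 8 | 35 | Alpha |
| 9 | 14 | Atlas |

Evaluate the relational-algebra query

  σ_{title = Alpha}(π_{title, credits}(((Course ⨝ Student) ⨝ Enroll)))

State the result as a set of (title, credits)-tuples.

Joining Course and Student on room yields {(Bo, 8, 38, 2, fin), (Bo, 8, 38, 2, ops), (Bo, 8, 38, 2, p1), (Mo, 3, 8, 27, p1), (Mo, 9, 17, 36, x1), (Ola, 8, 2, 27, p1), (Rae, 4, 10, 36, x1)}.
Joining (Course ⨝ Student) and Enroll on credits yields {(Bo, 8, 38, 2, fin, 23, Helix), (Bo, 8, 38, 2, fin, 23, Zephyr), (Bo, 8, 38, 2, fin, 35, Alpha), (Bo, 8, 38, 2, ops, 23, Helix), (Bo, 8, 38, 2, ops, 23, Zephyr), (Bo, 8, 38, 2, ops, 35, Alpha), (Bo, 8, 38, 2, p1, 23, Helix), (Bo, 8, 38, 2, p1, 23, Zephyr), (Bo, 8, 38, 2, p1, 35, Alpha), (Mo, 3, 8, 27, p1, 31, Delta), (Mo, 3, 8, 27, p1, 34, Omega), (Mo, 9, 17, 36, x1, 14, Atlas), (Ola, 8, 2, 27, p1, 23, Helix), (Ola, 8, 2, 27, p1, 23, Zephyr), (Ola, 8, 2, 27, p1, 35, Alpha)}.
Keep only column(s) title, credits (9 duplicate(s) eliminated): {(Alpha, 8), (Atlas, 9), (Delta, 3), (Helix, 8), (Omega, 3), (Zephyr, 8)}
σ[title = Alpha]: keep tuples satisfying title = Alpha → {(Alpha, 8)}

{(Alpha, 8)}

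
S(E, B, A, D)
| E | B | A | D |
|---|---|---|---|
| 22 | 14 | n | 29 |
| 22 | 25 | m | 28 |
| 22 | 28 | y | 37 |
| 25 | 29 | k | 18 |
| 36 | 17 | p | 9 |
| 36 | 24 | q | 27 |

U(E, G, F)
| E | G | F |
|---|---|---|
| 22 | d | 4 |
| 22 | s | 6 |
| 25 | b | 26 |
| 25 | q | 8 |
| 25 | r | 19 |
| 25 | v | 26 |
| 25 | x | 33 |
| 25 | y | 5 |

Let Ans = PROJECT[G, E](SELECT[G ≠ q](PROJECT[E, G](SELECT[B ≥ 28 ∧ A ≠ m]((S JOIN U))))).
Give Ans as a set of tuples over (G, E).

{(b, 25), (d, 22), (r, 25), (s, 22), (v, 25), (x, 25), (y, 25)}

Joining S and U on E yields {(22, 14, n, 29, d, 4), (22, 14, n, 29, s, 6), (22, 25, m, 28, d, 4), (22, 25, m, 28, s, 6), (22, 28, y, 37, d, 4), (22, 28, y, 37, s, 6), (25, 29, k, 18, b, 26), (25, 29, k, 18, q, 8), (25, 29, k, 18, r, 19), (25, 29, k, 18, v, 26), (25, 29, k, 18, x, 33), (25, 29, k, 18, y, 5)}.
σ[B ≥ 28 ∧ A ≠ m]: keep tuples satisfying B ≥ 28 ∧ A ≠ m → {(22, 28, y, 37, d, 4), (22, 28, y, 37, s, 6), (25, 29, k, 18, b, 26), (25, 29, k, 18, q, 8), (25, 29, k, 18, r, 19), (25, 29, k, 18, v, 26), (25, 29, k, 18, x, 33), (25, 29, k, 18, y, 5)}
Keep only column(s) E, G: {(22, d), (22, s), (25, b), (25, q), (25, r), (25, v), (25, x), (25, y)}
σ[G ≠ q]: keep tuples satisfying G ≠ q → {(22, d), (22, s), (25, b), (25, r), (25, v), (25, x), (25, y)}
Keep only column(s) G, E: {(b, 25), (d, 22), (r, 25), (s, 22), (v, 25), (x, 25), (y, 25)}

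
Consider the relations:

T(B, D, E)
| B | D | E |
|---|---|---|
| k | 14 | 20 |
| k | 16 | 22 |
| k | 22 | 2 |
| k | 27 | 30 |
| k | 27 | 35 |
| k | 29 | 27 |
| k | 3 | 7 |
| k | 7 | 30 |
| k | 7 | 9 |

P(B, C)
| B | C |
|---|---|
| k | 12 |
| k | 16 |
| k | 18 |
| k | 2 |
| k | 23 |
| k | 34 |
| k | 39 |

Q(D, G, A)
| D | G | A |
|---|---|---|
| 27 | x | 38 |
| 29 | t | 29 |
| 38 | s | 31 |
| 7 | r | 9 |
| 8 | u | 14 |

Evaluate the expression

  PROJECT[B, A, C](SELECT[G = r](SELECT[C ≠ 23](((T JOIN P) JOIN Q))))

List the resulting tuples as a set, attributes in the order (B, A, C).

T ⋈ P (natural join on B): {(k, 14, 20, 12), (k, 14, 20, 16), (k, 14, 20, 18), (k, 14, 20, 2), (k, 14, 20, 23), (k, 14, 20, 34), (k, 14, 20, 39), (k, 16, 22, 12), (k, 16, 22, 16), (k, 16, 22, 18), (k, 16, 22, 2), (k, 16, 22, 23), (k, 16, 22, 34), (k, 16, 22, 39), (k, 22, 2, 12), (k, 22, 2, 16), (k, 22, 2, 18), (k, 22, 2, 2), (k, 22, 2, 23), (k, 22, 2, 34), (k, 22, 2, 39), (k, 27, 30, 12), (k, 27, 30, 16), (k, 27, 30, 18), (k, 27, 30, 2), (k, 27, 30, 23), (k, 27, 30, 34), (k, 27, 30, 39), (k, 27, 35, 12), (k, 27, 35, 16), (k, 27, 35, 18), (k, 27, 35, 2), (k, 27, 35, 23), (k, 27, 35, 34), (k, 27, 35, 39), (k, 29, 27, 12), (k, 29, 27, 16), (k, 29, 27, 18), (k, 29, 27, 2), (k, 29, 27, 23), (k, 29, 27, 34), (k, 29, 27, 39), (k, 3, 7, 12), (k, 3, 7, 16), (k, 3, 7, 18), (k, 3, 7, 2), (k, 3, 7, 23), (k, 3, 7, 34), (k, 3, 7, 39), (k, 7, 30, 12), (k, 7, 30, 16), (k, 7, 30, 18), (k, 7, 30, 2), (k, 7, 30, 23), (k, 7, 30, 34), (k, 7, 30, 39), (k, 7, 9, 12), (k, 7, 9, 16), (k, 7, 9, 18), (k, 7, 9, 2), (k, 7, 9, 23), (k, 7, 9, 34), (k, 7, 9, 39)}
(T JOIN P) ⋈ Q (natural join on D): {(k, 27, 30, 12, x, 38), (k, 27, 30, 16, x, 38), (k, 27, 30, 18, x, 38), (k, 27, 30, 2, x, 38), (k, 27, 30, 23, x, 38), (k, 27, 30, 34, x, 38), (k, 27, 30, 39, x, 38), (k, 27, 35, 12, x, 38), (k, 27, 35, 16, x, 38), (k, 27, 35, 18, x, 38), (k, 27, 35, 2, x, 38), (k, 27, 35, 23, x, 38), (k, 27, 35, 34, x, 38), (k, 27, 35, 39, x, 38), (k, 29, 27, 12, t, 29), (k, 29, 27, 16, t, 29), (k, 29, 27, 18, t, 29), (k, 29, 27, 2, t, 29), (k, 29, 27, 23, t, 29), (k, 29, 27, 34, t, 29), (k, 29, 27, 39, t, 29), (k, 7, 30, 12, r, 9), (k, 7, 30, 16, r, 9), (k, 7, 30, 18, r, 9), (k, 7, 30, 2, r, 9), (k, 7, 30, 23, r, 9), (k, 7, 30, 34, r, 9), (k, 7, 30, 39, r, 9), (k, 7, 9, 12, r, 9), (k, 7, 9, 16, r, 9), (k, 7, 9, 18, r, 9), (k, 7, 9, 2, r, 9), (k, 7, 9, 23, r, 9), (k, 7, 9, 34, r, 9), (k, 7, 9, 39, r, 9)}
Filtering on C ≠ 23 leaves {(k, 27, 30, 12, x, 38), (k, 27, 30, 16, x, 38), (k, 27, 30, 18, x, 38), (k, 27, 30, 2, x, 38), (k, 27, 30, 34, x, 38), (k, 27, 30, 39, x, 38), (k, 27, 35, 12, x, 38), (k, 27, 35, 16, x, 38), (k, 27, 35, 18, x, 38), (k, 27, 35, 2, x, 38), (k, 27, 35, 34, x, 38), (k, 27, 35, 39, x, 38), (k, 29, 27, 12, t, 29), (k, 29, 27, 16, t, 29), (k, 29, 27, 18, t, 29), (k, 29, 27, 2, t, 29), (k, 29, 27, 34, t, 29), (k, 29, 27, 39, t, 29), (k, 7, 30, 12, r, 9), (k, 7, 30, 16, r, 9), (k, 7, 30, 18, r, 9), (k, 7, 30, 2, r, 9), (k, 7, 30, 34, r, 9), (k, 7, 30, 39, r, 9), (k, 7, 9, 12, r, 9), (k, 7, 9, 16, r, 9), (k, 7, 9, 18, r, 9), (k, 7, 9, 2, r, 9), (k, 7, 9, 34, r, 9), (k, 7, 9, 39, r, 9)}.
Filtering on G = r leaves {(k, 7, 30, 12, r, 9), (k, 7, 30, 16, r, 9), (k, 7, 30, 18, r, 9), (k, 7, 30, 2, r, 9), (k, 7, 30, 34, r, 9), (k, 7, 30, 39, r, 9), (k, 7, 9, 12, r, 9), (k, 7, 9, 16, r, 9), (k, 7, 9, 18, r, 9), (k, 7, 9, 2, r, 9), (k, 7, 9, 34, r, 9), (k, 7, 9, 39, r, 9)}.
π[B, A, C]: project onto (B, A, C) (6 duplicate(s) eliminated) → {(k, 9, 12), (k, 9, 16), (k, 9, 18), (k, 9, 2), (k, 9, 34), (k, 9, 39)}

{(k, 9, 12), (k, 9, 16), (k, 9, 18), (k, 9, 2), (k, 9, 34), (k, 9, 39)}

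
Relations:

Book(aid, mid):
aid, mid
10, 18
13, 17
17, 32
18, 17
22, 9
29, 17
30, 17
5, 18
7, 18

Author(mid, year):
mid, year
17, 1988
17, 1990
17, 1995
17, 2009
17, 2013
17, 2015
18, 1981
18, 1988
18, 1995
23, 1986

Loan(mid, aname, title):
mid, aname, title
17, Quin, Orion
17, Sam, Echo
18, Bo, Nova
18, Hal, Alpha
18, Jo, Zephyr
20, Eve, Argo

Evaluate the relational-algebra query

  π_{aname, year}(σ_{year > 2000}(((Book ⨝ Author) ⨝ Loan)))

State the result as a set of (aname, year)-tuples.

{(Quin, 2009), (Quin, 2013), (Quin, 2015), (Sam, 2009), (Sam, 2013), (Sam, 2015)}

Natural join on mid: {(10, 18, 1981), (10, 18, 1988), (10, 18, 1995), (13, 17, 1988), (13, 17, 1990), (13, 17, 1995), (13, 17, 2009), (13, 17, 2013), (13, 17, 2015), (18, 17, 1988), (18, 17, 1990), (18, 17, 1995), (18, 17, 2009), (18, 17, 2013), (18, 17, 2015), (29, 17, 1988), (29, 17, 1990), (29, 17, 1995), (29, 17, 2009), (29, 17, 2013), (29, 17, 2015), (30, 17, 1988), (30, 17, 1990), (30, 17, 1995), (30, 17, 2009), (30, 17, 2013), (30, 17, 2015), (5, 18, 1981), (5, 18, 1988), (5, 18, 1995), (7, 18, 1981), (7, 18, 1988), (7, 18, 1995)}
Natural join on mid: {(10, 18, 1981, Bo, Nova), (10, 18, 1981, Hal, Alpha), (10, 18, 1981, Jo, Zephyr), (10, 18, 1988, Bo, Nova), (10, 18, 1988, Hal, Alpha), (10, 18, 1988, Jo, Zephyr), (10, 18, 1995, Bo, Nova), (10, 18, 1995, Hal, Alpha), (10, 18, 1995, Jo, Zephyr), (13, 17, 1988, Quin, Orion), (13, 17, 1988, Sam, Echo), (13, 17, 1990, Quin, Orion), (13, 17, 1990, Sam, Echo), (13, 17, 1995, Quin, Orion), (13, 17, 1995, Sam, Echo), (13, 17, 2009, Quin, Orion), (13, 17, 2009, Sam, Echo), (13, 17, 2013, Quin, Orion), (13, 17, 2013, Sam, Echo), (13, 17, 2015, Quin, Orion), (13, 17, 2015, Sam, Echo), (18, 17, 1988, Quin, Orion), (18, 17, 1988, Sam, Echo), (18, 17, 1990, Quin, Orion), (18, 17, 1990, Sam, Echo), (18, 17, 1995, Quin, Orion), (18, 17, 1995, Sam, Echo), (18, 17, 2009, Quin, Orion), (18, 17, 2009, Sam, Echo), (18, 17, 2013, Quin, Orion), (18, 17, 2013, Sam, Echo), (18, 17, 2015, Quin, Orion), (18, 17, 2015, Sam, Echo), (29, 17, 1988, Quin, Orion), (29, 17, 1988, Sam, Echo), (29, 17, 1990, Quin, Orion), (29, 17, 1990, Sam, Echo), (29, 17, 1995, Quin, Orion), (29, 17, 1995, Sam, Echo), (29, 17, 2009, Quin, Orion), (29, 17, 2009, Sam, Echo), (29, 17, 2013, Quin, Orion), (29, 17, 2013, Sam, Echo), (29, 17, 2015, Quin, Orion), (29, 17, 2015, Sam, Echo), (30, 17, 1988, Quin, Orion), (30, 17, 1988, Sam, Echo), (30, 17, 1990, Quin, Orion), (30, 17, 1990, Sam, Echo), (30, 17, 1995, Quin, Orion), (30, 17, 1995, Sam, Echo), (30, 17, 2009, Quin, Orion), (30, 17, 2009, Sam, Echo), (30, 17, 2013, Quin, Orion), (30, 17, 2013, Sam, Echo), (30, 17, 2015, Quin, Orion), (30, 17, 2015, Sam, Echo), (5, 18, 1981, Bo, Nova), (5, 18, 1981, Hal, Alpha), (5, 18, 1981, Jo, Zephyr), (5, 18, 1988, Bo, Nova), (5, 18, 1988, Hal, Alpha), (5, 18, 1988, Jo, Zephyr), (5, 18, 1995, Bo, Nova), (5, 18, 1995, Hal, Alpha), (5, 18, 1995, Jo, Zephyr), (7, 18, 1981, Bo, Nova), (7, 18, 1981, Hal, Alpha), (7, 18, 1981, Jo, Zephyr), (7, 18, 1988, Bo, Nova), (7, 18, 1988, Hal, Alpha), (7, 18, 1988, Jo, Zephyr), (7, 18, 1995, Bo, Nova), (7, 18, 1995, Hal, Alpha), (7, 18, 1995, Jo, Zephyr)}
Selection year > 2000: {(13, 17, 2009, Quin, Orion), (13, 17, 2009, Sam, Echo), (13, 17, 2013, Quin, Orion), (13, 17, 2013, Sam, Echo), (13, 17, 2015, Quin, Orion), (13, 17, 2015, Sam, Echo), (18, 17, 2009, Quin, Orion), (18, 17, 2009, Sam, Echo), (18, 17, 2013, Quin, Orion), (18, 17, 2013, Sam, Echo), (18, 17, 2015, Quin, Orion), (18, 17, 2015, Sam, Echo), (29, 17, 2009, Quin, Orion), (29, 17, 2009, Sam, Echo), (29, 17, 2013, Quin, Orion), (29, 17, 2013, Sam, Echo), (29, 17, 2015, Quin, Orion), (29, 17, 2015, Sam, Echo), (30, 17, 2009, Quin, Orion), (30, 17, 2009, Sam, Echo), (30, 17, 2013, Quin, Orion), (30, 17, 2013, Sam, Echo), (30, 17, 2015, Quin, Orion), (30, 17, 2015, Sam, Echo)}
Keep only column(s) aname, year (18 duplicate(s) eliminated): {(Quin, 2009), (Quin, 2013), (Quin, 2015), (Sam, 2009), (Sam, 2013), (Sam, 2015)}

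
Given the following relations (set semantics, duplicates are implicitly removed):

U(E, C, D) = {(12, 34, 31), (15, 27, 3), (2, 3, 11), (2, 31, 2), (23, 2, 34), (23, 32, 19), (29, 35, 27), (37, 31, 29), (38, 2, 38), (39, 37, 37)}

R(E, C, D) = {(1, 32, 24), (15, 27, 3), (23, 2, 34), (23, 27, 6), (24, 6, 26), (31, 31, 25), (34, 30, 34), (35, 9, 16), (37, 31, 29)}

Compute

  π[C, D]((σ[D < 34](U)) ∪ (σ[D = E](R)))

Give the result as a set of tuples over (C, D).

{(27, 3), (3, 11), (30, 34), (31, 2), (31, 29), (32, 19), (34, 31), (35, 27)}

σ[D < 34]: keep tuples satisfying D < 34 → {(12, 34, 31), (15, 27, 3), (2, 3, 11), (2, 31, 2), (23, 32, 19), (29, 35, 27), (37, 31, 29)}
σ[D = E]: keep tuples satisfying D = E → {(34, 30, 34)}
Union: {(12, 34, 31), (15, 27, 3), (2, 3, 11), (2, 31, 2), (23, 32, 19), (29, 35, 27), (37, 31, 29)} with {(34, 30, 34)} → {(12, 34, 31), (15, 27, 3), (2, 3, 11), (2, 31, 2), (23, 32, 19), (29, 35, 27), (34, 30, 34), (37, 31, 29)}
Projecting to C, D: {(27, 3), (3, 11), (30, 34), (31, 2), (31, 29), (32, 19), (34, 31), (35, 27)}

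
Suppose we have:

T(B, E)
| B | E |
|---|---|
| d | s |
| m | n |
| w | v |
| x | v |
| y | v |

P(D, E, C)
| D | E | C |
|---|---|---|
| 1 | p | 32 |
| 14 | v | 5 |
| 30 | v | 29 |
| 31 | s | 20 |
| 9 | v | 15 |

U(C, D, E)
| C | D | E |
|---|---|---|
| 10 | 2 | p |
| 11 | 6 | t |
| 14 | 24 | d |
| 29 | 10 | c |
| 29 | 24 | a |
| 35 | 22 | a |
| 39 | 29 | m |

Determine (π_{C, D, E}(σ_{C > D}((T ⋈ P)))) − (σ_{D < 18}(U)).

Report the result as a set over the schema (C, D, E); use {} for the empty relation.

{(15, 9, v)}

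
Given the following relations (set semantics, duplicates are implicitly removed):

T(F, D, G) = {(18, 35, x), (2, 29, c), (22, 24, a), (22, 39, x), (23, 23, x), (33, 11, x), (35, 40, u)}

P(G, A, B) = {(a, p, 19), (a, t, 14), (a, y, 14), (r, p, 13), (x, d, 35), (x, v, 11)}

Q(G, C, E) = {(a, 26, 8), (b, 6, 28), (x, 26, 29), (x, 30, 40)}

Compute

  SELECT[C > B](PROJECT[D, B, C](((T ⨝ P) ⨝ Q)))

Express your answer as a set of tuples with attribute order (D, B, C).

{(11, 11, 26), (11, 11, 30), (23, 11, 26), (23, 11, 30), (24, 14, 26), (24, 19, 26), (35, 11, 26), (35, 11, 30), (39, 11, 26), (39, 11, 30)}

Joining T and P on G yields {(18, 35, x, d, 35), (18, 35, x, v, 11), (22, 24, a, p, 19), (22, 24, a, t, 14), (22, 24, a, y, 14), (22, 39, x, d, 35), (22, 39, x, v, 11), (23, 23, x, d, 35), (23, 23, x, v, 11), (33, 11, x, d, 35), (33, 11, x, v, 11)}.
Joining (T ⨝ P) and Q on G yields {(18, 35, x, d, 35, 26, 29), (18, 35, x, d, 35, 30, 40), (18, 35, x, v, 11, 26, 29), (18, 35, x, v, 11, 30, 40), (22, 24, a, p, 19, 26, 8), (22, 24, a, t, 14, 26, 8), (22, 24, a, y, 14, 26, 8), (22, 39, x, d, 35, 26, 29), (22, 39, x, d, 35, 30, 40), (22, 39, x, v, 11, 26, 29), (22, 39, x, v, 11, 30, 40), (23, 23, x, d, 35, 26, 29), (23, 23, x, d, 35, 30, 40), (23, 23, x, v, 11, 26, 29), (23, 23, x, v, 11, 30, 40), (33, 11, x, d, 35, 26, 29), (33, 11, x, d, 35, 30, 40), (33, 11, x, v, 11, 26, 29), (33, 11, x, v, 11, 30, 40)}.
Projecting to D, B, C (1 duplicate(s) eliminated): {(11, 11, 26), (11, 11, 30), (11, 35, 26), (11, 35, 30), (23, 11, 26), (23, 11, 30), (23, 35, 26), (23, 35, 30), (24, 14, 26), (24, 19, 26), (35, 11, 26), (35, 11, 30), (35, 35, 26), (35, 35, 30), (39, 11, 26), (39, 11, 30), (39, 35, 26), (39, 35, 30)}
Apply σ_{C > B}; surviving tuples: {(11, 11, 26), (11, 11, 30), (23, 11, 26), (23, 11, 30), (24, 14, 26), (24, 19, 26), (35, 11, 26), (35, 11, 30), (39, 11, 26), (39, 11, 30)}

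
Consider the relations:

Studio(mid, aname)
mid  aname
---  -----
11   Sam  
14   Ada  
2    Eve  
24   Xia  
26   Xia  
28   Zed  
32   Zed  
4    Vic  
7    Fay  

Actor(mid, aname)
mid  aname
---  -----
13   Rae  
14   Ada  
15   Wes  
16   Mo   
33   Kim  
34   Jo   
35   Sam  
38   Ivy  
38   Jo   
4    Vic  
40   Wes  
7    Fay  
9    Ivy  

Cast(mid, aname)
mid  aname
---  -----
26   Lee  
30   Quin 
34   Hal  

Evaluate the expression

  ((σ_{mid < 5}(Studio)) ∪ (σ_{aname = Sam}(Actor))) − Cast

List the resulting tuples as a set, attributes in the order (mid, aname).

{(2, Eve), (35, Sam), (4, Vic)}

σ[mid < 5]: keep tuples satisfying mid < 5 → {(2, Eve), (4, Vic)}
σ[aname = Sam]: keep tuples satisfying aname = Sam → {(35, Sam)}
Set union of the two operands is {(2, Eve), (35, Sam), (4, Vic)}.
Set difference of the two operands is {(2, Eve), (35, Sam), (4, Vic)}.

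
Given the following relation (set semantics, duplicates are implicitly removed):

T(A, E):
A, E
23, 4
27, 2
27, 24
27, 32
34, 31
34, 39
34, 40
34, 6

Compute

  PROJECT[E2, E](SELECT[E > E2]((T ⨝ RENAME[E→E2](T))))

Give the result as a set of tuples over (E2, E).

ρ[E→E2]: schema becomes (A, E2); tuples unchanged.
Joining T and RENAME[E→E2](T) on A yields {(23, 4, 4), (27, 2, 2), (27, 2, 24), (27, 2, 32), (27, 24, 2), (27, 24, 24), (27, 24, 32), (27, 32, 2), (27, 32, 24), (27, 32, 32), (34, 31, 31), (34, 31, 39), (34, 31, 40), (34, 31, 6), (34, 39, 31), (34, 39, 39), (34, 39, 40), (34, 39, 6), (34, 40, 31), (34, 40, 39), (34, 40, 40), (34, 40, 6), (34, 6, 31), (34, 6, 39), (34, 6, 40), (34, 6, 6)}.
σ[E > E2]: keep tuples satisfying E > E2 → {(27, 24, 2), (27, 32, 2), (27, 32, 24), (34, 31, 6), (34, 39, 31), (34, 39, 6), (34, 40, 31), (34, 40, 39), (34, 40, 6)}
π[E2, E]: project onto (E2, E) → {(2, 24), (2, 32), (24, 32), (31, 39), (31, 40), (39, 40), (6, 31), (6, 39), (6, 40)}

{(2, 24), (2, 32), (24, 32), (31, 39), (31, 40), (39, 40), (6, 31), (6, 39), (6, 40)}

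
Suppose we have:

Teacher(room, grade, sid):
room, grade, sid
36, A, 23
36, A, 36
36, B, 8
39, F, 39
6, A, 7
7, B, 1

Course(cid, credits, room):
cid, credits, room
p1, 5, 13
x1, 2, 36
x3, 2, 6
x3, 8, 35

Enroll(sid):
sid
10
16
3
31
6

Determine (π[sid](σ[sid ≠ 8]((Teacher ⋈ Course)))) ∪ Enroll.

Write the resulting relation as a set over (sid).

Teacher ⋈ Course (natural join on room): {(36, A, 23, x1, 2), (36, A, 36, x1, 2), (36, B, 8, x1, 2), (6, A, 7, x3, 2)}
σ[sid ≠ 8]: keep tuples satisfying sid ≠ 8 → {(36, A, 23, x1, 2), (36, A, 36, x1, 2), (6, A, 7, x3, 2)}
Keep only column(s) sid: {23, 36, 7}
Taking the union: {10, 16, 23, 3, 31, 36, 6, 7}

{10, 16, 23, 3, 31, 36, 6, 7}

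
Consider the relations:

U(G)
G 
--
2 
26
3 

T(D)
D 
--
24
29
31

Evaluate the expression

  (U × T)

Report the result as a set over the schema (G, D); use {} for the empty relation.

{(2, 24), (2, 29), (2, 31), (26, 24), (26, 29), (26, 31), (3, 24), (3, 29), (3, 31)}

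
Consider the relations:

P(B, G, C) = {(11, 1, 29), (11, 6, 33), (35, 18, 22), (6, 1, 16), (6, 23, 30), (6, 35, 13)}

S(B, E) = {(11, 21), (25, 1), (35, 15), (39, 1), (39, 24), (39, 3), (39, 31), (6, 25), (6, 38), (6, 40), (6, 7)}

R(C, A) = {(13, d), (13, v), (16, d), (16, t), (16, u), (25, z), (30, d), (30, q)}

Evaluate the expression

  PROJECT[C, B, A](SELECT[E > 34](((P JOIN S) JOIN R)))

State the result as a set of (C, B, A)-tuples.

{(13, 6, d), (13, 6, v), (16, 6, d), (16, 6, t), (16, 6, u), (30, 6, d), (30, 6, q)}

Joining P and S on B yields {(11, 1, 29, 21), (11, 6, 33, 21), (35, 18, 22, 15), (6, 1, 16, 25), (6, 1, 16, 38), (6, 1, 16, 40), (6, 1, 16, 7), (6, 23, 30, 25), (6, 23, 30, 38), (6, 23, 30, 40), (6, 23, 30, 7), (6, 35, 13, 25), (6, 35, 13, 38), (6, 35, 13, 40), (6, 35, 13, 7)}.
Joining (P JOIN S) and R on C yields {(6, 1, 16, 25, d), (6, 1, 16, 25, t), (6, 1, 16, 25, u), (6, 1, 16, 38, d), (6, 1, 16, 38, t), (6, 1, 16, 38, u), (6, 1, 16, 40, d), (6, 1, 16, 40, t), (6, 1, 16, 40, u), (6, 1, 16, 7, d), (6, 1, 16, 7, t), (6, 1, 16, 7, u), (6, 23, 30, 25, d), (6, 23, 30, 25, q), (6, 23, 30, 38, d), (6, 23, 30, 38, q), (6, 23, 30, 40, d), (6, 23, 30, 40, q), (6, 23, 30, 7, d), (6, 23, 30, 7, q), (6, 35, 13, 25, d), (6, 35, 13, 25, v), (6, 35, 13, 38, d), (6, 35, 13, 38, v), (6, 35, 13, 40, d), (6, 35, 13, 40, v), (6, 35, 13, 7, d), (6, 35, 13, 7, v)}.
Apply σ_{E > 34}; surviving tuples: {(6, 1, 16, 38, d), (6, 1, 16, 38, t), (6, 1, 16, 38, u), (6, 1, 16, 40, d), (6, 1, 16, 40, t), (6, 1, 16, 40, u), (6, 23, 30, 38, d), (6, 23, 30, 38, q), (6, 23, 30, 40, d), (6, 23, 30, 40, q), (6, 35, 13, 38, d), (6, 35, 13, 38, v), (6, 35, 13, 40, d), (6, 35, 13, 40, v)}
π[C, B, A]: project onto (C, B, A) (7 duplicate(s) eliminated) → {(13, 6, d), (13, 6, v), (16, 6, d), (16, 6, t), (16, 6, u), (30, 6, d), (30, 6, q)}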